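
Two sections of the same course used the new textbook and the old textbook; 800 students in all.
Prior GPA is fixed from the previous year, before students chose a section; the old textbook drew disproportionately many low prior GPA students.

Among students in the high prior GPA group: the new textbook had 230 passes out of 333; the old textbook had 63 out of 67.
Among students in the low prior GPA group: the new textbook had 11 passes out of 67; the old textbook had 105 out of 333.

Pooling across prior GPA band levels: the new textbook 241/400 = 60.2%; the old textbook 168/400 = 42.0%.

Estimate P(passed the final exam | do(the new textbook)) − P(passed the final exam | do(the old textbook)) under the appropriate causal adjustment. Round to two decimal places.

The stratified and pooled comparisons disagree (the old textbook wins within each prior GPA band; the new textbook wins overall), so the answer turns on the causal role of prior GPA band.
Since prior GPA band is a pre-existing factor (not a product of the teaching method) and it affects the outcome on its own, it is a confounder. The stratified rates, not the pooled rate, identify the causal effect.
Adjusting over the population distribution of prior GPA band: 0.500·(0.691−0.940) + 0.500·(0.164−0.315) = -0.200.

-0.20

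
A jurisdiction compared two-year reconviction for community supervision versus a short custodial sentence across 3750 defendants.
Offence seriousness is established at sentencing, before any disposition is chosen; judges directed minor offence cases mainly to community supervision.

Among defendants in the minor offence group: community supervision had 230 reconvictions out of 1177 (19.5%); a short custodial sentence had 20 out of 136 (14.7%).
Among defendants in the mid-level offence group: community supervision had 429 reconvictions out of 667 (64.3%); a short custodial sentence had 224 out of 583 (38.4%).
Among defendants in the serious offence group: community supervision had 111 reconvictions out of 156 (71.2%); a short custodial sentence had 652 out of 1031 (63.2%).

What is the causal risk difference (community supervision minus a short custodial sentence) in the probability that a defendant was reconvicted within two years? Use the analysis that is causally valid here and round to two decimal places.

The stratified and pooled comparisons disagree (a short custodial sentence wins within each offence seriousness; community supervision wins overall), so the answer turns on the causal role of offence seriousness.
Offence seriousness is set before the disposition has any effect — it is not caused by the disposition — and it independently drives the outcome. That makes it a confounder, so the causal comparison is within offence seriousness levels.
Adjusting over the population distribution of offence seriousness: 0.350·(0.195−0.147) + 0.333·(0.643−0.384) + 0.317·(0.712−0.632) = +0.128.

+0.13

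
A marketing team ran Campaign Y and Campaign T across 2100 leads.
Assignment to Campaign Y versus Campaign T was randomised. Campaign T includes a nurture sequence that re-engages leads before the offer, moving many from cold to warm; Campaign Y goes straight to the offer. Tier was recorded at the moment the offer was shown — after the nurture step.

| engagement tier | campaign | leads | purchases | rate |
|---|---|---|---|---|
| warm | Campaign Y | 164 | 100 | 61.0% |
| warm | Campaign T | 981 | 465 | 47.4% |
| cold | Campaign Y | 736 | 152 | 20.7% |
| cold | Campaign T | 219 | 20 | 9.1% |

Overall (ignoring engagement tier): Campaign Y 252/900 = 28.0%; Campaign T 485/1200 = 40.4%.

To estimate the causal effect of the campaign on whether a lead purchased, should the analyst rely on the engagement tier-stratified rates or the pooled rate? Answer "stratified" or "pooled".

pooled

Engagement tier here is a post-treatment variable shaped by the campaign; conditioning on it would introduce bias rather than remove it. The overall comparison is the causal one.
Pooled: Campaign Y 28.0% vs Campaign T 40.4%; Campaign T is higher overall.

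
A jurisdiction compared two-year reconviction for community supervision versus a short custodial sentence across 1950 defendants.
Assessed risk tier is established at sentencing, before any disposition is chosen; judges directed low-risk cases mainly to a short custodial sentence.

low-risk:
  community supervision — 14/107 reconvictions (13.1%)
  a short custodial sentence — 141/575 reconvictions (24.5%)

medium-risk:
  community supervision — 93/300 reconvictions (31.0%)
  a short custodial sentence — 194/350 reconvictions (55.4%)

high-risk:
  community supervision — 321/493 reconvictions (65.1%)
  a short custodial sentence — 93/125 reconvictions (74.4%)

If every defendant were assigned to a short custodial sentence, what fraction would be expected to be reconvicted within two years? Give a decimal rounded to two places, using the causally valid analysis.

0.51

Assessed risk tier differs across dispositions for reasons unrelated to any effect of the disposition itself, and it separately predicts the outcome — a classic confounder. We must compare within assessed risk tier levels.
Standardising a short custodial sentence to the population assessed risk tier mix: 0.350·141/575 + 0.333·194/350 + 0.317·93/125 = 0.506.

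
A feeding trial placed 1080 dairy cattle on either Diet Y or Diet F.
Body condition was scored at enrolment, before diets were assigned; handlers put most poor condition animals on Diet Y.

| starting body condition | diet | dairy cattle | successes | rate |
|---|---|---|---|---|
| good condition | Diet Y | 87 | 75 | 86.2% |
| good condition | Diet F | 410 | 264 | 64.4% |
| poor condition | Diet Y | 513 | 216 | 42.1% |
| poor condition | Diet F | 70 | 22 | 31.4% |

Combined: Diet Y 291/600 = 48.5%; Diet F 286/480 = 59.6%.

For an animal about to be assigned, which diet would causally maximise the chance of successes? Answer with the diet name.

Diet Y

Starting body condition is set before the diet has any effect — it is not caused by the diet — and it independently drives the outcome. That makes it a confounder, so the causal comparison is within starting body condition levels.
Within each level — good condition: 86.2% vs 64.4%; poor condition: 42.1% vs 31.4% — Diet Y is higher every time.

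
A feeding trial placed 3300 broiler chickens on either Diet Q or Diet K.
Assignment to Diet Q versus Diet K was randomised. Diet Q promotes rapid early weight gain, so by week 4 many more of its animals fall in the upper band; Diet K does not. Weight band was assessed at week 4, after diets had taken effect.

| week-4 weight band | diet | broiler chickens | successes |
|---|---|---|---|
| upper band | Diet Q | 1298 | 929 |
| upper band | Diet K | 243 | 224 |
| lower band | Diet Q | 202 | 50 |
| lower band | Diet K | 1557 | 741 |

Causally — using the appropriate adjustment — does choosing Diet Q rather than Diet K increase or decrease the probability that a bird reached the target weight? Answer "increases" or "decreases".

increases

Within every week-4 weight band level Diet K has the higher rate, yet pooled Diet Q does — Simpson's reversal.
Week-4 weight band is recorded after the diet and is itself shifted by it — it sits on the causal path from diet to outcome. Conditioning on a mediator would strip out part of the effect we want; the pooled comparison gives the total causal effect.
Pooled: Diet Q 65.3% vs Diet K 53.6%; Diet Q is higher overall.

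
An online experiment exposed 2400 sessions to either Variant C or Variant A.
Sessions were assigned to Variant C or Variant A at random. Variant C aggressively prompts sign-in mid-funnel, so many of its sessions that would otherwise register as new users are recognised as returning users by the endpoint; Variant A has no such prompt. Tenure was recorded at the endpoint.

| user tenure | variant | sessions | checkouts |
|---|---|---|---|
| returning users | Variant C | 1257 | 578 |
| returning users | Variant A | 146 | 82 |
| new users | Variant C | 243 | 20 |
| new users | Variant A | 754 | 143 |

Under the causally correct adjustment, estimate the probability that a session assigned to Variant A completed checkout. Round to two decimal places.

0.25

Variant A is higher inside every user tenure stratum but Variant C is higher in aggregate. Whether to stratify depends on how user tenure relates to the variant.
User tenure is downstream of the variant. One should not condition on a consequence of treatment, so the overall rates are the right comparison.
So P(outcome | do(Variant A)) is just the pooled rate for Variant A: 225/900 = 0.250.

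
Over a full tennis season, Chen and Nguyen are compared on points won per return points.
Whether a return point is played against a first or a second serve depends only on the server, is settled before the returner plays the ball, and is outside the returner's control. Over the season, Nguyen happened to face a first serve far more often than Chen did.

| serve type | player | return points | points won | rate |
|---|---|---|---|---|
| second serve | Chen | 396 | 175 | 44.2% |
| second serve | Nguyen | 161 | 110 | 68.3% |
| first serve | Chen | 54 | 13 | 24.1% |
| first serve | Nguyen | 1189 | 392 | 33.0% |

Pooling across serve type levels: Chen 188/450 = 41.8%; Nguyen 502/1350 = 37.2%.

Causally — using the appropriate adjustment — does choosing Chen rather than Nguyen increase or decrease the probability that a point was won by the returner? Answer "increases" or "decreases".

decreases

The imbalance in serve type arose from how return points were allocated, not from anything the player did; and serve type independently affects the outcome. The pooled gap is confounded — condition on serve type.
Within each level — second serve: 44.2% vs 68.3%; first serve: 24.1% vs 33.0% — Nguyen is higher every time.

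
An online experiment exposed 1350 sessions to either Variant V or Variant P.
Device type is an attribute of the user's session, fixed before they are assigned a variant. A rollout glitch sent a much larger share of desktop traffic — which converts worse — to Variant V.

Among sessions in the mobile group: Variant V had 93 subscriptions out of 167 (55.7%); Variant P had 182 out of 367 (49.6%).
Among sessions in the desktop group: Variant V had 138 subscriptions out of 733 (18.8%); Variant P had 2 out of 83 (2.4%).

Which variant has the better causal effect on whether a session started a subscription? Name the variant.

Variant V is higher inside every device type stratum but Variant P is higher in aggregate. Whether to stratify depends on how device type relates to the variant.
Device type differs across variants for reasons unrelated to any effect of the variant itself, and it separately predicts the outcome — a classic confounder. We must compare within device type levels.
Within each level — mobile: 55.7% vs 49.6%; desktop: 18.8% vs 2.4% — Variant V is higher every time.

Variant V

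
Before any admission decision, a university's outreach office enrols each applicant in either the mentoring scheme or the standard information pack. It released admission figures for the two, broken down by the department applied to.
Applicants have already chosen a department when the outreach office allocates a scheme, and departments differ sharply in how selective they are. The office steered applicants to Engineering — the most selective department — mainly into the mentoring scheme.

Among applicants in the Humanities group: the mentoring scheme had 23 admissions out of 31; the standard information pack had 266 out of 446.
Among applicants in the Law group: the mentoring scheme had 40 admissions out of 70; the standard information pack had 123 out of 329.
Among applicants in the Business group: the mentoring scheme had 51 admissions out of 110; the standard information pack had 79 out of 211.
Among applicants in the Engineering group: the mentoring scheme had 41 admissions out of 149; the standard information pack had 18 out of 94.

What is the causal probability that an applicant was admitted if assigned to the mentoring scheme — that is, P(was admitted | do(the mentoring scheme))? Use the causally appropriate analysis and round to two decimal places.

0.55

The department-specific comparison favours the mentoring scheme throughout, but the pooled figures favour the standard information pack. The question is whether to condition on department.
Since department is a pre-existing factor (not a product of the outreach scheme) and it affects the outcome on its own, it is a confounder. The stratified rates, not the pooled rate, identify the causal effect.
Standardising the mentoring scheme to the population department mix: 0.331·23/31 + 0.277·40/70 + 0.223·51/110 + 0.169·41/149 = 0.554.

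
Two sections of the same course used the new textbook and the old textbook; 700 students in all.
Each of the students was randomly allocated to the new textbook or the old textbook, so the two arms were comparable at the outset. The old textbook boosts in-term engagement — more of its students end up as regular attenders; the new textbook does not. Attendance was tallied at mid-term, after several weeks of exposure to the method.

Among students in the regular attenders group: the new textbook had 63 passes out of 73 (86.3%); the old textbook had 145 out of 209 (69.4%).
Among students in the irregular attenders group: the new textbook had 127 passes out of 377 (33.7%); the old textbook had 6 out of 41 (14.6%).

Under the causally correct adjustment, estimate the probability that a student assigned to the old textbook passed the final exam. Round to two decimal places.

The stratified and pooled comparisons disagree (the new textbook wins within each mid-term attendance; the old textbook wins overall), so the answer turns on the causal role of mid-term attendance.
Mid-term attendance lies on the pathway teaching method → mid-term attendance → outcome, so adjusting for it blocks the indirect effect. For the total causal effect of teaching method, use the unadjusted pooled rates.
So P(outcome | do(the old textbook)) is just the pooled rate for the old textbook: 151/250 = 0.604.

0.60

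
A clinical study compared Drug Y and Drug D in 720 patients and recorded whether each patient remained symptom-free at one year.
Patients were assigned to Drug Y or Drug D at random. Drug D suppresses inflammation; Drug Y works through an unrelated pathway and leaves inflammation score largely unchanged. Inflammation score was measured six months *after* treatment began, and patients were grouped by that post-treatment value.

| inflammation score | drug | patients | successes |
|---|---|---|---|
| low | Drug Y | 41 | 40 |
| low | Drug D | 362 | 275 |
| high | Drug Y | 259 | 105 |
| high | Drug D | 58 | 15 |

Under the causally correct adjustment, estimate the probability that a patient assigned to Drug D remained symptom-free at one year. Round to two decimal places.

Because the drug influences inflammation score, inflammation score is a post-treatment mediator, not a confounder. Stratifying on it would bias the estimate; the causal effect is the crude pooled difference.
So P(outcome | do(Drug D)) is just the pooled rate for Drug D: 290/420 = 0.690.

0.69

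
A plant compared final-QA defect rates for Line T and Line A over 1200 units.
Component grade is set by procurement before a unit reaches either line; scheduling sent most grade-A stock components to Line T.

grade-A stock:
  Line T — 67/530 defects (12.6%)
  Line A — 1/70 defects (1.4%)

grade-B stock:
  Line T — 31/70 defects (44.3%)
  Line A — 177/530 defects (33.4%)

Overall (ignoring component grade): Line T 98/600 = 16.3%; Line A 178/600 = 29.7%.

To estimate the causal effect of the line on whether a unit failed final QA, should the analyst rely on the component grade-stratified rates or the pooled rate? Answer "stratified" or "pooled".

Component grade differs across lines for reasons unrelated to any effect of the line itself, and it separately predicts the outcome — a classic confounder. We must compare within component grade levels.
Within each level — grade-A stock: 12.6% vs 1.4%; grade-B stock: 44.3% vs 33.4% — Line A is lower every time.

stratified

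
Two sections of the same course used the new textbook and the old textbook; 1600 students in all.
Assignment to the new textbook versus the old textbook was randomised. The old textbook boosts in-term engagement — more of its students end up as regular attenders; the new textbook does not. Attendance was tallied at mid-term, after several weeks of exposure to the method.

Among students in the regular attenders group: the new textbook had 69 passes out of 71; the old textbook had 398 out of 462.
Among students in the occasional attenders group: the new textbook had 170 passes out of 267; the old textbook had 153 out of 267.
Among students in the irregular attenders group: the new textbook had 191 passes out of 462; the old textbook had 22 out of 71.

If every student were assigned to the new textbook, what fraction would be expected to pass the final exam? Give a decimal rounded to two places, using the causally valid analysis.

Stratifying would compare teaching methods among students the teaching methods themselves sorted into mid-term attendance groups — a form of selection on an intermediate. The unconditioned pooled rates give the total causal effect.
So P(outcome | do(the new textbook)) is just the pooled rate for the new textbook: 430/800 = 0.537.

0.54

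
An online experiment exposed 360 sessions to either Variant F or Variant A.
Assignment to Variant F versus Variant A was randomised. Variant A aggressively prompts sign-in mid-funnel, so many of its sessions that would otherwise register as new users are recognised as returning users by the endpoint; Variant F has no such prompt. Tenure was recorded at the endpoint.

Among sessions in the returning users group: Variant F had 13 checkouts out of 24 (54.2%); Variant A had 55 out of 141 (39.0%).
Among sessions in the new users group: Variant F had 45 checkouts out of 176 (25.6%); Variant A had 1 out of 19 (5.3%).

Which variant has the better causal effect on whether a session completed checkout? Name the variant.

The stratified and pooled comparisons disagree (Variant F wins within each user tenure; Variant A wins overall), so the answer turns on the causal role of user tenure.
Because the variant influences user tenure, user tenure is a post-treatment mediator, not a confounder. Stratifying on it would bias the estimate; the causal effect is the crude pooled difference.
Pooled: Variant F 29.0% vs Variant A 35.0%; Variant A is higher overall.

Variant A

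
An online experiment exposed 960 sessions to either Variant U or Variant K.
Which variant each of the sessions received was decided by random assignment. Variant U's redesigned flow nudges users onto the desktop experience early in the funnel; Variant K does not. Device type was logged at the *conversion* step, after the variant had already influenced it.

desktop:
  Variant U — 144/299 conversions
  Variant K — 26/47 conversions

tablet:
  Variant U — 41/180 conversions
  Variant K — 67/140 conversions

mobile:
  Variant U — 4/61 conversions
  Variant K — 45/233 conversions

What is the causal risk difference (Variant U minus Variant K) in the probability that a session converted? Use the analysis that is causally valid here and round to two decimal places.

Variant K is higher inside every device type stratum but Variant U is higher in aggregate. Whether to stratify depends on how device type relates to the variant.
Because the variant influences device type, device type is a post-treatment mediator, not a confounder. Stratifying on it would bias the estimate; the causal effect is the crude pooled difference.
The causal difference is the pooled difference: 0.350 − 0.329 = +0.021.

+0.02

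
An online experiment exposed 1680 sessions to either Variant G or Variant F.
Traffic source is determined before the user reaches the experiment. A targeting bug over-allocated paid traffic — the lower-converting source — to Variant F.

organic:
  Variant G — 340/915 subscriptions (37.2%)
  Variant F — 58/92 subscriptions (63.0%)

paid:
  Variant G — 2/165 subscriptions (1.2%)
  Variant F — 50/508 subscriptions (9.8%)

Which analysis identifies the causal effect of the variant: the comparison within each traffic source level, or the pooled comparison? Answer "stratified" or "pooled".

stratified

The traffic source-specific comparison favours Variant F throughout, but the pooled figures favour Variant G. The question is whether to condition on traffic source.
Since traffic source is a pre-existing factor (not a product of the variant) and it affects the outcome on its own, it is a confounder. The stratified rates, not the pooled rate, identify the causal effect.
Within each level — organic: 37.2% vs 63.0%; paid: 1.2% vs 9.8% — Variant F is higher every time.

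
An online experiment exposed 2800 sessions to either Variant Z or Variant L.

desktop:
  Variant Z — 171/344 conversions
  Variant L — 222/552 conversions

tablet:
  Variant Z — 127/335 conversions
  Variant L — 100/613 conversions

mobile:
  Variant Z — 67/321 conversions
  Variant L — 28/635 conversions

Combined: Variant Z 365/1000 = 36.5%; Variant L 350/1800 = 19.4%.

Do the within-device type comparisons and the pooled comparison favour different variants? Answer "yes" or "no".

Within each device type level (desktop 49.7% vs 40.2%; tablet 37.9% vs 16.3%; mobile 20.9% vs 4.4%), Variant Z has the higher rate every time. Pooled: 36.5% vs 19.4% — Variant Z has the higher rate overall. They agree.

no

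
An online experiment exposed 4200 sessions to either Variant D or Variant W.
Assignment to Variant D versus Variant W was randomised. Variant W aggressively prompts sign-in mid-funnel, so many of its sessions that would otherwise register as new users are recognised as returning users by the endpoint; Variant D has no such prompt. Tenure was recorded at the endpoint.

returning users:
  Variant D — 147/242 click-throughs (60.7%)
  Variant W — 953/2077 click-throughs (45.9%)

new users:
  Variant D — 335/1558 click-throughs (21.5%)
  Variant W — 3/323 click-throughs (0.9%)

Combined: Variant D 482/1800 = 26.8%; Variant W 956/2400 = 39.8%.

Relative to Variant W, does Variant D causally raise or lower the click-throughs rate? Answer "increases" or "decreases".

decreases

The stratified and pooled comparisons disagree (Variant D wins within each user tenure; Variant W wins overall), so the answer turns on the causal role of user tenure.
The distribution of user tenure is itself part of what the variant does — it is an intermediate outcome. Holding it fixed would remove that part of the effect; the total effect is the pooled difference.
Pooled: Variant D 26.8% vs Variant W 39.8%; Variant W is higher overall.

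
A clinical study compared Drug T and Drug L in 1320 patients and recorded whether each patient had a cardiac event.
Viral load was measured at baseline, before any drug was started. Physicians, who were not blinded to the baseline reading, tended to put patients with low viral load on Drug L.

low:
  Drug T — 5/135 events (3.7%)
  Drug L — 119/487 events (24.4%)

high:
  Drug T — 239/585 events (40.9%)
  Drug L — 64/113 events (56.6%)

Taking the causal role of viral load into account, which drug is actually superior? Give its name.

Drug T

The stratified and pooled comparisons disagree (Drug T wins within each viral load; Drug L wins overall), so the answer turns on the causal role of viral load.
Viral load satisfies the back-door criterion: it is not a descendant of the drug, and it blocks the spurious path from drug to outcome. Adjusting for it (i.e., using the within-viral load rates) gives the causal effect.
Within each level — low: 3.7% vs 24.4%; high: 40.9% vs 56.6% — Drug T is lower every time.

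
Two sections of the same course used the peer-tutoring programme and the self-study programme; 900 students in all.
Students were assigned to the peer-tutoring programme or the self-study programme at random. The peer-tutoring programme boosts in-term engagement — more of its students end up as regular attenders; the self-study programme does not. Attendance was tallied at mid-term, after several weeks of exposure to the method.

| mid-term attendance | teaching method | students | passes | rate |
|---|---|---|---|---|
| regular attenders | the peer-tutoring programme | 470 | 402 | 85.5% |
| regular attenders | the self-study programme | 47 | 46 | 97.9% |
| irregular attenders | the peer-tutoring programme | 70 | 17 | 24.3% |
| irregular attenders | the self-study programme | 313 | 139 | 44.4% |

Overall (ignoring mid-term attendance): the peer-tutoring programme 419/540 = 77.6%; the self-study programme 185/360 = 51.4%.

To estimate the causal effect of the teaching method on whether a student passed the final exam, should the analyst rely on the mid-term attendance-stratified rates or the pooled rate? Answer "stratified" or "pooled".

pooled

Within every mid-term attendance level the self-study programme has the higher rate, yet pooled the peer-tutoring programme does — Simpson's reversal.
Mid-term attendance is recorded after the teaching method and is itself shifted by it — it sits on the causal path from teaching method to outcome. Conditioning on a mediator would strip out part of the effect we want; the pooled comparison gives the total causal effect.
Pooled: the peer-tutoring programme 77.6% vs the self-study programme 51.4%; the peer-tutoring programme is higher overall.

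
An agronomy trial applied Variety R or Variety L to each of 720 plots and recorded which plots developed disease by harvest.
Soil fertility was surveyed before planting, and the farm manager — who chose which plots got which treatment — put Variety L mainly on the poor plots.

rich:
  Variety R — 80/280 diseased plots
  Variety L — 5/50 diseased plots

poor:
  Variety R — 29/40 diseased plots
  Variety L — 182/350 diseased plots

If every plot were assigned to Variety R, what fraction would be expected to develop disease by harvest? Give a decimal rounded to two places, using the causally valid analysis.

Nothing the variety does changes soil fertility; the imbalance is an allocation artefact. With soil fertility also predicting the outcome, the pooled figure is confounded, and the within-stratum comparison is the causal one.
Standardising Variety R to the population soil fertility mix: 0.458·80/280 + 0.542·29/40 = 0.524.

0.52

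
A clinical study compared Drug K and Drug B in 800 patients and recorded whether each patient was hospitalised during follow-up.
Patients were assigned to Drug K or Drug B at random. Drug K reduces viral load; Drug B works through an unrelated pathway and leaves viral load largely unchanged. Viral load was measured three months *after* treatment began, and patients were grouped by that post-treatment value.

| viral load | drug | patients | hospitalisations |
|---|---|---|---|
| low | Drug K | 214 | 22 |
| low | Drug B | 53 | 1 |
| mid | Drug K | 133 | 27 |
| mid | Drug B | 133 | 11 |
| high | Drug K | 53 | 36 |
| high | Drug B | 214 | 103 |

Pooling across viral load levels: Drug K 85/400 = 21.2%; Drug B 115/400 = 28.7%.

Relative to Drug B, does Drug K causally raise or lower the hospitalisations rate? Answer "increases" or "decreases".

Viral load lies on the pathway drug → viral load → outcome, so adjusting for it blocks the indirect effect. For the total causal effect of drug, use the unadjusted pooled rates.
Pooled: Drug K 21.2% vs Drug B 28.7%; Drug K is lower overall.

decreases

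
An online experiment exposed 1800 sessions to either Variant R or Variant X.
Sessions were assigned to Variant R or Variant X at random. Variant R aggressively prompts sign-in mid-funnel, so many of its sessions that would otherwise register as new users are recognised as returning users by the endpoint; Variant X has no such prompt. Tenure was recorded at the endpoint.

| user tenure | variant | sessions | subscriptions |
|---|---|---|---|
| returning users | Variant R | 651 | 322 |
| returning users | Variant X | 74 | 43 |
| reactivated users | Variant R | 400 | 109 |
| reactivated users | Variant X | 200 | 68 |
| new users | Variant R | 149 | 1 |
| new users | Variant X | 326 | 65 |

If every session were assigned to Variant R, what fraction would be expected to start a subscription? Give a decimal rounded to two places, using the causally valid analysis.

The user tenure-specific comparison favours Variant X throughout, but the pooled figures favour Variant R. The question is whether to condition on user tenure.
User tenure here is a post-treatment variable shaped by the variant; conditioning on it would introduce bias rather than remove it. The overall comparison is the causal one.
So P(outcome | do(Variant R)) is just the pooled rate for Variant R: 432/1200 = 0.360.

0.36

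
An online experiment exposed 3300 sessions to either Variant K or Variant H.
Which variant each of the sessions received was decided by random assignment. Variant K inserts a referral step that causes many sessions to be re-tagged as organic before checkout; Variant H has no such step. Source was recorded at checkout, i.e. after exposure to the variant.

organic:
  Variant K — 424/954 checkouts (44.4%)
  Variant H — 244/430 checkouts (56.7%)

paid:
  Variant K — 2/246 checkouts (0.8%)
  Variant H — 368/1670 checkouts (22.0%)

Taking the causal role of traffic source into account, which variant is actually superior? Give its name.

Within every traffic source level Variant H has the higher rate, yet pooled Variant K does — Simpson's reversal.
Traffic source is downstream of the variant. One should not condition on a consequence of treatment, so the overall rates are the right comparison.
Pooled: Variant K 35.5% vs Variant H 29.1%; Variant K is higher overall.

Variant K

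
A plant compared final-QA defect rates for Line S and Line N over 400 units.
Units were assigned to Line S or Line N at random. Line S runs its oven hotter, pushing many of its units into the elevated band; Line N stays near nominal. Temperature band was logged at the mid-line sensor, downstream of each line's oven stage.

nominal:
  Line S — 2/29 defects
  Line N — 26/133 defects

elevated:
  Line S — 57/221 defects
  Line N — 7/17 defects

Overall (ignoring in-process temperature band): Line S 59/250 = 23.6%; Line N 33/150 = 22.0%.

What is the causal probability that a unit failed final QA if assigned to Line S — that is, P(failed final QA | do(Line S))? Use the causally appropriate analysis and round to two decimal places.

In-process temperature band is recorded after the line and is itself shifted by it — it sits on the causal path from line to outcome. Conditioning on a mediator would strip out part of the effect we want; the pooled comparison gives the total causal effect.
So P(outcome | do(Line S)) is just the pooled rate for Line S: 59/250 = 0.236.

0.24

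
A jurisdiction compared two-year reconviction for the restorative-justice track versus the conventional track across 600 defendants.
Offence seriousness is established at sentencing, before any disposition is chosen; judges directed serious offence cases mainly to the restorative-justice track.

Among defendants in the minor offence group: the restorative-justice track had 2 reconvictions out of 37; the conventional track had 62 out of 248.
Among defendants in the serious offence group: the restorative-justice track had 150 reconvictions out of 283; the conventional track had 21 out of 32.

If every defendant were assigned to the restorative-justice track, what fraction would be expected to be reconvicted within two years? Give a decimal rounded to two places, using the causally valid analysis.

0.30

Offence seriousness satisfies the back-door criterion: it is not a descendant of the disposition, and it blocks the spurious path from disposition to outcome. Adjusting for it (i.e., using the within-offence seriousness rates) gives the causal effect.
Standardising the restorative-justice track to the population offence seriousness mix: 0.475·2/37 + 0.525·150/283 = 0.304.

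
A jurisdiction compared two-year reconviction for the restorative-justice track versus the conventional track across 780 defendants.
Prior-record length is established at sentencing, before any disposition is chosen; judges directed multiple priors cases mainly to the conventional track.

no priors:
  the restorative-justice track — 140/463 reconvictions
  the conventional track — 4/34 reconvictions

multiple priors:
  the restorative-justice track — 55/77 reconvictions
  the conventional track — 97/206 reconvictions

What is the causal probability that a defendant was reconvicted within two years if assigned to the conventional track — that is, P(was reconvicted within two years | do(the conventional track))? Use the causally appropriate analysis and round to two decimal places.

0.25

Since prior-record length is a pre-existing factor (not a product of the disposition) and it affects the outcome on its own, it is a confounder. The stratified rates, not the pooled rate, identify the causal effect.
Standardising the conventional track to the population prior-record length mix: 0.637·4/34 + 0.363·97/206 = 0.246.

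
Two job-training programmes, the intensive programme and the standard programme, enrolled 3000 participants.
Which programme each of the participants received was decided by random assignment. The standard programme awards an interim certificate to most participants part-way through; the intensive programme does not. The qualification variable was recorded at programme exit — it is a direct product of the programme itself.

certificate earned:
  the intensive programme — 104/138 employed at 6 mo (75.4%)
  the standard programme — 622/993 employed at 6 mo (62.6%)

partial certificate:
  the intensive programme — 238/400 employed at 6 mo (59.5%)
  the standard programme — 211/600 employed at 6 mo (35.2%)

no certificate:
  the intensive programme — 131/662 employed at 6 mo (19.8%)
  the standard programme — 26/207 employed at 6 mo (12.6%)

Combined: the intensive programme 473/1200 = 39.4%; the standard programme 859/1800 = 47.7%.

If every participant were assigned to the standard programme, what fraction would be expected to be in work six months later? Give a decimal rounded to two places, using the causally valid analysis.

0.48

The stratified and pooled comparisons disagree (the intensive programme wins within each qualification attained during the programme; the standard programme wins overall), so the answer turns on the causal role of qualification attained during the programme.
Qualification attained during the programme is recorded after the programme and is itself shifted by it — it sits on the causal path from programme to outcome. Conditioning on a mediator would strip out part of the effect we want; the pooled comparison gives the total causal effect.
So P(outcome | do(the standard programme)) is just the pooled rate for the standard programme: 859/1800 = 0.477.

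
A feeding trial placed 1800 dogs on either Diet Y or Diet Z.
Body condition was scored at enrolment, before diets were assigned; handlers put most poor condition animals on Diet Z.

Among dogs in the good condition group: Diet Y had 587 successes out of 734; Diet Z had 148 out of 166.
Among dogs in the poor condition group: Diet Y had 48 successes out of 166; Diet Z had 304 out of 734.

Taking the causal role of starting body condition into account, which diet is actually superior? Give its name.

Diet Z

Here starting body condition is a common cause — it drives both which diet a case falls under and the outcome. The crude comparison mixes populations; the stratum-specific rates are the causally relevant ones.
Within each level — good condition: 80.0% vs 89.2%; poor condition: 28.9% vs 41.4% — Diet Z is higher every time.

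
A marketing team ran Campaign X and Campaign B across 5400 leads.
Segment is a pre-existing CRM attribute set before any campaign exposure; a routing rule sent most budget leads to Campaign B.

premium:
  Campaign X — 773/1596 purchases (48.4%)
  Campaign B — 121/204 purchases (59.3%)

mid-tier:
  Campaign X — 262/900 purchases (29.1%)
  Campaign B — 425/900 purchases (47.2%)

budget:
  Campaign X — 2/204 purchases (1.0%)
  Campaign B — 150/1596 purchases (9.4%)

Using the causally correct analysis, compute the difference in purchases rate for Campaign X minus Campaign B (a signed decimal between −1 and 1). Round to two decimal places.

-0.12

The stratified and pooled comparisons disagree (Campaign B wins within each customer segment; Campaign X wins overall), so the answer turns on the causal role of customer segment.
Customer segment differs across campaigns for reasons unrelated to any effect of the campaign itself, and it separately predicts the outcome — a classic confounder. We must compare within customer segment levels.
Adjusting over the population distribution of customer segment: 0.333·(0.484−0.593) + 0.333·(0.291−0.472) + 0.333·(0.010−0.094) = -0.125.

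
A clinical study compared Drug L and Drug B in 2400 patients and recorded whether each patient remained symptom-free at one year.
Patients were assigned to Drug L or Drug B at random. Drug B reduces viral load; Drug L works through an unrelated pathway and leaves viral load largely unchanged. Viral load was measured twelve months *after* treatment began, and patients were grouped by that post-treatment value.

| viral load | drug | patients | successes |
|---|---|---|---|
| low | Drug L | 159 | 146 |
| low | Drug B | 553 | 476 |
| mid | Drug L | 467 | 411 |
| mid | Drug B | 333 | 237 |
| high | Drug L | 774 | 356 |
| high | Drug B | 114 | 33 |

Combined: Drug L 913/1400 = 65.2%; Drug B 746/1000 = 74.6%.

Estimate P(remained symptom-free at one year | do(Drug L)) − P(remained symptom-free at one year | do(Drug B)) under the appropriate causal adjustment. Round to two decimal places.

-0.09

Viral load is recorded after the drug and is itself shifted by it — it sits on the causal path from drug to outcome. Conditioning on a mediator would strip out part of the effect we want; the pooled comparison gives the total causal effect.
The causal difference is the pooled difference: 0.652 − 0.746 = -0.094.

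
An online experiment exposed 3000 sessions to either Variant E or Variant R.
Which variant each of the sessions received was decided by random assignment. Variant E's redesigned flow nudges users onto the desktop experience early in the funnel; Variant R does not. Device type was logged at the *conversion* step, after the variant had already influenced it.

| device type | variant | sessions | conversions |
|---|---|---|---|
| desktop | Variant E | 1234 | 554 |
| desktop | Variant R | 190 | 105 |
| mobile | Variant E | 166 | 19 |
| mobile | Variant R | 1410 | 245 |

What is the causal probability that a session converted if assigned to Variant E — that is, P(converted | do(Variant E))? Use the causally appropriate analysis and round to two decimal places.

The stratified and pooled comparisons disagree (Variant R wins within each device type; Variant E wins overall), so the answer turns on the causal role of device type.
The distribution of device type is itself part of what the variant does — it is an intermediate outcome. Holding it fixed would remove that part of the effect; the total effect is the pooled difference.
So P(outcome | do(Variant E)) is just the pooled rate for Variant E: 573/1400 = 0.409.

0.41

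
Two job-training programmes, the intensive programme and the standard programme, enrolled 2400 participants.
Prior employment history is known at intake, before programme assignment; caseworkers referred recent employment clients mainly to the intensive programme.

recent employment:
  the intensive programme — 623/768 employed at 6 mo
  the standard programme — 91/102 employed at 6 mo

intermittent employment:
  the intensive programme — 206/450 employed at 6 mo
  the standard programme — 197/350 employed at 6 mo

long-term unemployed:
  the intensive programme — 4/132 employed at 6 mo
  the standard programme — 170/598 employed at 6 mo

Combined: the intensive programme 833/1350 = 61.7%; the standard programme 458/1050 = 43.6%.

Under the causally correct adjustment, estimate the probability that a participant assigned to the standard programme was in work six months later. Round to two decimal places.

0.60

The stratified and pooled comparisons disagree (the standard programme wins within each prior employment history; the intensive programme wins overall), so the answer turns on the causal role of prior employment history.
Prior employment history differs across programmes for reasons unrelated to any effect of the programme itself, and it separately predicts the outcome — a classic confounder. We must compare within prior employment history levels.
Standardising the standard programme to the population prior employment history mix: 0.362·91/102 + 0.333·197/350 + 0.304·170/598 = 0.597.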